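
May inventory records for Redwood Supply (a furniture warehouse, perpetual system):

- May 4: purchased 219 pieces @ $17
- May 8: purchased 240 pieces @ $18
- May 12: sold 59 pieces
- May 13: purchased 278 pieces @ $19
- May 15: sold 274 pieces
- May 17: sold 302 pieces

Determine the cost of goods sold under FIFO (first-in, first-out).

COGS = $11,387

May 12, 59 sold [FIFO — oldest first]: 59 @ $17 = $1,003
May 15, 274 sold [FIFO — oldest first]: 160 @ $17 + 114 @ $18 = $4,772
May 17, 302 sold [FIFO — oldest first]: 126 @ $18 + 176 @ $19 = $5,612
Total COGS = $1,003 + $4,772 + $5,612 = $11,387
Ending inventory: 102 @ $19 = $1,938
Check: goods available $13,325 = COGS $11,387 + ending $1,938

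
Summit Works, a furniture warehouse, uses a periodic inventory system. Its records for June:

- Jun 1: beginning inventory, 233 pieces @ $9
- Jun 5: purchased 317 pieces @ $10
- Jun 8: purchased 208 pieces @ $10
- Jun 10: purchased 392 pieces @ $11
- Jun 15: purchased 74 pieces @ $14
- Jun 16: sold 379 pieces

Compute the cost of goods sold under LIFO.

COGS = $4,391

Jun 16, 379 sold [LIFO — newest first]: 74 @ $14 + 305 @ $11 = $4,391
Ending inventory: 233 @ $9 + 317 @ $10 + 208 @ $10 + 87 @ $11 = $8,304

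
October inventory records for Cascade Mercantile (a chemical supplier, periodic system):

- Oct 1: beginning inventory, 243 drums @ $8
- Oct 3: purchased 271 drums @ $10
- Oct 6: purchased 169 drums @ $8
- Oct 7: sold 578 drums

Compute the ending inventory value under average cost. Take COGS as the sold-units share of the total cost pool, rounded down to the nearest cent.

Oct 7, sell 578: 578/683 × $6,006.00 → $5,082.67
Ending inventory (cost pool remaining) = $923.33

Ending inventory = $923.33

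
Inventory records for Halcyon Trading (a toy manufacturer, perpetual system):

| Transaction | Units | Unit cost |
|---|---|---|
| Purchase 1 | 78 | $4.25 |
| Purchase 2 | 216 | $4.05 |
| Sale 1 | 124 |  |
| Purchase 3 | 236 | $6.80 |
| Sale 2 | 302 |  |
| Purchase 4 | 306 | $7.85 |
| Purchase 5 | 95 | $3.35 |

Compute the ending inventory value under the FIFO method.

Sale 1 (124) [FIFO — oldest first]: 78 @ $4.25 + 46 @ $4.05 = $517.80
Sale 2 (302) [FIFO — oldest first]: 170 @ $4.05 + 132 @ $6.80 = $1,586.10
Total COGS = $517.80 + $1,586.10 = $2,103.90
Ending inventory: 104 @ $6.80 + 306 @ $7.85 + 95 @ $3.35 = $3,427.55

Ending inventory = $3,427.55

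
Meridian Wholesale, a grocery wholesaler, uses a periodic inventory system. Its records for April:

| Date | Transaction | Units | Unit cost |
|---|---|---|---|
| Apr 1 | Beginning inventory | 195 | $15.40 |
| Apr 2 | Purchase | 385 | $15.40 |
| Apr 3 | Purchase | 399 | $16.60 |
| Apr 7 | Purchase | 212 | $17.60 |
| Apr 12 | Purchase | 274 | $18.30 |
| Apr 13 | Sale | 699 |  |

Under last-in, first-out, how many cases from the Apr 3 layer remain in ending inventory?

Apr 13, 699 sold [LIFO — newest first]: 274 @ $18.30 + 212 @ $17.60 + 213 @ $16.60 = $12,281.20
Ending inventory: 195 @ $15.40 + 385 @ $15.40 + 186 @ $16.60 = $12,019.60
Check: goods available $24,300.80 = COGS $12,281.20 + ending $12,019.60

186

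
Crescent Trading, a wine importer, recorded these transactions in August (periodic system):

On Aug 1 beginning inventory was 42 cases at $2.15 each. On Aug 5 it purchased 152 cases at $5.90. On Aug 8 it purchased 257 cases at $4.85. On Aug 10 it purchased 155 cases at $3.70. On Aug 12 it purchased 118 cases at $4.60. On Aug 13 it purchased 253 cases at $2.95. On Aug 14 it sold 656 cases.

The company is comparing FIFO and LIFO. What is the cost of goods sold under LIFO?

COGS = $2,493.15

FIFO COGS: 42 @ $2.15 + 152 @ $5.90 + 257 @ $4.85 + 155 @ $3.70 + 50 @ $4.60 = $3,037.05
LIFO COGS: 253 @ $2.95 + 118 @ $4.60 + 155 @ $3.70 + 130 @ $4.85 = $2,493.15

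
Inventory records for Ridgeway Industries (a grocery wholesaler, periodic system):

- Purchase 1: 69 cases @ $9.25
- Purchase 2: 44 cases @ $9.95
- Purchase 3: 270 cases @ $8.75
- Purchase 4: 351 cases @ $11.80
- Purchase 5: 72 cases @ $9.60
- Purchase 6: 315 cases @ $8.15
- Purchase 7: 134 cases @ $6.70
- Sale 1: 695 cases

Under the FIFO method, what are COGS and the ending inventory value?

Sale 1 (695) [FIFO — oldest first]: 69 @ $9.25 + 44 @ $9.95 + 270 @ $8.75 + 312 @ $11.80 = $7,120.15
Ending inventory: 39 @ $11.80 + 72 @ $9.60 + 315 @ $8.15 + 134 @ $6.70 = $4,616.45

COGS = $7,120.15; ending inventory = $4,616.45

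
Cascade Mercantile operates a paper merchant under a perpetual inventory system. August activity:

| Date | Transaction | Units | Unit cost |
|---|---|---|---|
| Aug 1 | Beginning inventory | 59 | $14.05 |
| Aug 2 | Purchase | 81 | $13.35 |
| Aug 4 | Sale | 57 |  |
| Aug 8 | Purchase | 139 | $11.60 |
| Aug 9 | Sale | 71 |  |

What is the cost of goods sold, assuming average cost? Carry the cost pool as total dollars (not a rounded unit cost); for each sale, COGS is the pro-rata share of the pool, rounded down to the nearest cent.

After Aug 1: 59 on hand, pool $828.95 (≈ $14.0500 each)
After Aug 2: 140 on hand, pool $1,910.30 (≈ $13.6450 each)
Aug 4, sell 57: 57/140 × $1,910.30 → $777.76
After Aug 8: 222 on hand, pool $2,744.94 (≈ $12.3646 each)
Aug 9, sell 71: 71/222 × $2,744.94 → $877.88
Total COGS = $777.76 + $877.88 = $1,655.64
Ending inventory (cost pool remaining) = $1,867.06
Check: goods available $3,522.70 = COGS $1,655.64 + ending $1,867.06

COGS = $1,655.64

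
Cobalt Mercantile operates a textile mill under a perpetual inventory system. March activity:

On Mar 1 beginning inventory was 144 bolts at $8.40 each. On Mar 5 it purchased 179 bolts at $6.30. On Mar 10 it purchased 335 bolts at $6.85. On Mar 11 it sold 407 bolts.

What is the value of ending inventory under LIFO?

Mar 11, 407 sold [LIFO — newest first]: 335 @ $6.85 + 72 @ $6.30 = $2,748.35
Ending inventory: 144 @ $8.40 + 107 @ $6.30 = $1,883.70
Check: goods available $4,632.05 = COGS $2,748.35 + ending $1,883.70

Ending inventory = $1,883.70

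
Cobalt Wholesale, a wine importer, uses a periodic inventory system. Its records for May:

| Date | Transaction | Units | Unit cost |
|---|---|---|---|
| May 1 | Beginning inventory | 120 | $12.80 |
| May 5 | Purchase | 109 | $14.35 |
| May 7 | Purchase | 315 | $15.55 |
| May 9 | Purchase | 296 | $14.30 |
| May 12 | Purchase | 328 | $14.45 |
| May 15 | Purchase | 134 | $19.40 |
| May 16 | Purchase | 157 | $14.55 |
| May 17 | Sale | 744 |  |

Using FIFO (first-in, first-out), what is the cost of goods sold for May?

May 17, 744 sold [FIFO — oldest first]: 120 @ $12.80 + 109 @ $14.35 + 315 @ $15.55 + 200 @ $14.30 = $10,858.40
Ending inventory: 96 @ $14.30 + 328 @ $14.45 + 134 @ $19.40 + 157 @ $14.55 = $10,996.35
Check: goods available $21,854.75 = COGS $10,858.40 + ending $10,996.35

COGS = $10,858.40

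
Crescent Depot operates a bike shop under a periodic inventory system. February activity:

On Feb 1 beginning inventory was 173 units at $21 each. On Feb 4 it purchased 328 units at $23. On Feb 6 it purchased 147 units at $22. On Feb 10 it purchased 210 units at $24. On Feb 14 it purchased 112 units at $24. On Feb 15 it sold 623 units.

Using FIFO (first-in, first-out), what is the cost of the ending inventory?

Ending inventory = $8,278

Feb 15, 623 sold [FIFO — oldest first]: 173 @ $21 + 328 @ $23 + 122 @ $22 = $13,861
Ending inventory: 25 @ $22 + 210 @ $24 + 112 @ $24 = $8,278
Check: goods available $22,139 = COGS $13,861 + ending $8,278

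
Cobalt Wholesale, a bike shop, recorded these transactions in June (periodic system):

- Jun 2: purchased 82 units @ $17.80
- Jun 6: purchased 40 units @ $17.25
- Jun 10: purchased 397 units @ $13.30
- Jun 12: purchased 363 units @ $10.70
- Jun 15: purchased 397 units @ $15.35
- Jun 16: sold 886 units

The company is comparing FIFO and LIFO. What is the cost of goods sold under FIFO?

COGS = $11,375.20

FIFO COGS: 82 @ $17.80 + 40 @ $17.25 + 397 @ $13.30 + 363 @ $10.70 + 4 @ $15.35 = $11,375.20
LIFO COGS: 397 @ $15.35 + 363 @ $10.70 + 126 @ $13.30 = $11,653.85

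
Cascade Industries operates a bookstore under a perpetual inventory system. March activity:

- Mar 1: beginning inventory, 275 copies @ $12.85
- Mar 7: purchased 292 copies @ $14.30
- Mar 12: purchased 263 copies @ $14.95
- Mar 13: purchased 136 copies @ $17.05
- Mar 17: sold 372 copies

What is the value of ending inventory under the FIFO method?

Mar 17, 372 sold [FIFO — oldest first]: 275 @ $12.85 + 97 @ $14.30 = $4,920.85
Ending inventory: 195 @ $14.30 + 263 @ $14.95 + 136 @ $17.05 = $9,039.15

Ending inventory = $9,039.15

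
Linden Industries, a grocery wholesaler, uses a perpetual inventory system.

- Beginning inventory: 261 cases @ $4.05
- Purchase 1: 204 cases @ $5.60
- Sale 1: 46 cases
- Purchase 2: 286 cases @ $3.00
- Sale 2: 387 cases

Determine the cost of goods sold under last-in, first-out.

Sale 1 (46) [LIFO — newest first]: 46 @ $5.60 = $257.60
Sale 2 (387) [LIFO — newest first]: 286 @ $3.00 + 101 @ $5.60 = $1,423.60
Total COGS = $257.60 + $1,423.60 = $1,681.20
Ending inventory: 261 @ $4.05 + 57 @ $5.60 = $1,376.25

COGS = $1,681.20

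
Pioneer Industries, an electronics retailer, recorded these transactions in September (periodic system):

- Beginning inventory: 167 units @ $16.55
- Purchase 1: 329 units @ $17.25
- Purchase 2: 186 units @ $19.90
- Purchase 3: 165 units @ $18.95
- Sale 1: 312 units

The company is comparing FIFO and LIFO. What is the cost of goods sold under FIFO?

FIFO COGS: 167 @ $16.55 + 145 @ $17.25 = $5,265.10
LIFO COGS: 165 @ $18.95 + 147 @ $19.90 = $6,052.05

COGS = $5,265.10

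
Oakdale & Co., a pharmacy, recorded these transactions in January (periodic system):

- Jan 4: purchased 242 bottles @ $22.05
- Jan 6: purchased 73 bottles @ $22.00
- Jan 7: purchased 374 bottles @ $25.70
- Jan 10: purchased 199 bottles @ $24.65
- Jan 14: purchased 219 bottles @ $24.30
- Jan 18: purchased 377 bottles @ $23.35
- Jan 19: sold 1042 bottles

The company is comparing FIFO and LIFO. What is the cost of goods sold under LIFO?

FIFO COGS: 242 @ $22.05 + 73 @ $22.00 + 374 @ $25.70 + 199 @ $24.65 + 154 @ $24.30 = $25,201.45
LIFO COGS: 377 @ $23.35 + 219 @ $24.30 + 199 @ $24.65 + 247 @ $25.70 = $25,377.90

COGS = $25,377.90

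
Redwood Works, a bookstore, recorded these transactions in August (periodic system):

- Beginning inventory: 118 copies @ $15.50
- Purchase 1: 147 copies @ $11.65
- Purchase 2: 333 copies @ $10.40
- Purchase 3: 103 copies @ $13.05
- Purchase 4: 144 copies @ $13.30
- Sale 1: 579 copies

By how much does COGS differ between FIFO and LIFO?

$95.00

FIFO COGS: 118 @ $15.50 + 147 @ $11.65 + 314 @ $10.40 = $6,807.15
LIFO COGS: 144 @ $13.30 + 103 @ $13.05 + 332 @ $10.40 = $6,712.15
Difference = |$6,807.15 − $6,712.15| = $95.00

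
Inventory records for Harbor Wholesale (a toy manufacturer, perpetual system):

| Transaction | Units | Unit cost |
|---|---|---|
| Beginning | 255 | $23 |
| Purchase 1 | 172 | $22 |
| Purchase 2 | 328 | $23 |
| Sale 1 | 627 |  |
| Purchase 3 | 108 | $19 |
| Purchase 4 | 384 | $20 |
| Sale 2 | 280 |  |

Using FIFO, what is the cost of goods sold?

Sale 1 (627) [FIFO — oldest first]: 255 @ $23 + 172 @ $22 + 200 @ $23 = $14,249
Sale 2 (280) [FIFO — oldest first]: 128 @ $23 + 108 @ $19 + 44 @ $20 = $5,876
Total COGS = $14,249 + $5,876 = $20,125
Ending inventory: 340 @ $20 = $6,800
Check: goods available $26,925 = COGS $20,125 + ending $6,800

COGS = $20,125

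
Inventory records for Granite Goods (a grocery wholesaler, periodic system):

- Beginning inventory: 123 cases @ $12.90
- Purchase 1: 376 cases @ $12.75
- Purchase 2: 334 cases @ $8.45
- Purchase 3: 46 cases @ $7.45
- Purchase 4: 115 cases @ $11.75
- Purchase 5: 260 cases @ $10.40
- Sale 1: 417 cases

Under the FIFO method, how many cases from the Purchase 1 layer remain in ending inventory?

82

Sale 1 (417) [FIFO — oldest first]: 123 @ $12.90 + 294 @ $12.75 = $5,335.20
Ending inventory: 82 @ $12.75 + 334 @ $8.45 + 46 @ $7.45 + 115 @ $11.75 + 260 @ $10.40 = $8,265.75
Check: goods available $13,600.95 = COGS $5,335.20 + ending $8,265.75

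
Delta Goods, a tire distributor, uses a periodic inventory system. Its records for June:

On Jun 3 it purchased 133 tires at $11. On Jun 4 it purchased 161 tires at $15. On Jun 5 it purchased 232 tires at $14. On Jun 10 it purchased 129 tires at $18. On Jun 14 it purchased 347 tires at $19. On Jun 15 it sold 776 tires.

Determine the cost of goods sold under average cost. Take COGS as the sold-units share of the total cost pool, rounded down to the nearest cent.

COGS = $12,422.97

Jun 15, sell 776: 776/1002 × $16,041.00 → $12,422.97
Ending inventory (cost pool remaining) = $3,618.03
Check: goods available $16,041.00 = COGS $12,422.97 + ending $3,618.03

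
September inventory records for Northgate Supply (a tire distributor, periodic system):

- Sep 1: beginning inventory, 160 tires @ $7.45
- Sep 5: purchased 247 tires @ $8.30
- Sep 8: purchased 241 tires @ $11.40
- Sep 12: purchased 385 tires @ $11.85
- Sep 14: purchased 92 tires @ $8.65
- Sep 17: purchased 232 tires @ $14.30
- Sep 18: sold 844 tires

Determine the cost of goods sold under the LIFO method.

Sep 18, 844 sold [LIFO — newest first]: 232 @ $14.30 + 92 @ $8.65 + 385 @ $11.85 + 135 @ $11.40 = $10,214.65
Ending inventory: 160 @ $7.45 + 247 @ $8.30 + 106 @ $11.40 = $4,450.50

COGS = $10,214.65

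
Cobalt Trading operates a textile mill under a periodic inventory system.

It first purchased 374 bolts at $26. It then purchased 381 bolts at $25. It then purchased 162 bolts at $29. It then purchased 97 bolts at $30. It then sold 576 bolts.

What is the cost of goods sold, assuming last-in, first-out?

COGS = $15,533

Sale 1 (576) [LIFO — newest first]: 97 @ $30 + 162 @ $29 + 317 @ $25 = $15,533
Ending inventory: 374 @ $26 + 64 @ $25 = $11,324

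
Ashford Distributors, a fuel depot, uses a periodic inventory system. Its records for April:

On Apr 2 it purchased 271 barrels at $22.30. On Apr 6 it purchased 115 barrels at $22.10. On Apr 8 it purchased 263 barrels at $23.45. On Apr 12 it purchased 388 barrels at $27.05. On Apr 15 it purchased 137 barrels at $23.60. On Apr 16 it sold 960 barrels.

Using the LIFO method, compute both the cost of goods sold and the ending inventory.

Apr 16, 960 sold [LIFO — newest first]: 137 @ $23.60 + 388 @ $27.05 + 263 @ $23.45 + 115 @ $22.10 + 57 @ $22.30 = $23,708.55
Ending inventory: 214 @ $22.30 = $4,772.20

COGS = $23,708.55; ending inventory = $4,772.20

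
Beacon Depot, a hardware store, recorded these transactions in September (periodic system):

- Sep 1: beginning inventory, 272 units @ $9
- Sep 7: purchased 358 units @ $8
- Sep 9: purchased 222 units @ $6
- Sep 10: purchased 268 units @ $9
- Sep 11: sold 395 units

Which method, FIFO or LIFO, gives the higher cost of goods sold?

FIFO

FIFO COGS: 272 @ $9 + 123 @ $8 = $3,432
LIFO COGS: 268 @ $9 + 127 @ $6 = $3,174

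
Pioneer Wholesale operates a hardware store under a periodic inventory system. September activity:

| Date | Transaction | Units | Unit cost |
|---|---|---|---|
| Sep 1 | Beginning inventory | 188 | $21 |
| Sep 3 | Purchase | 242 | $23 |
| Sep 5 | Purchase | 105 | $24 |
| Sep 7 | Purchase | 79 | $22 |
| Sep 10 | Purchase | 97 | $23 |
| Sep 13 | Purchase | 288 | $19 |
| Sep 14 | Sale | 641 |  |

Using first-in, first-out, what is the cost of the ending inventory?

Sep 14, 641 sold [FIFO — oldest first]: 188 @ $21 + 242 @ $23 + 105 @ $24 + 79 @ $22 + 27 @ $23 = $14,393
Ending inventory: 70 @ $23 + 288 @ $19 = $7,082

Ending inventory = $7,082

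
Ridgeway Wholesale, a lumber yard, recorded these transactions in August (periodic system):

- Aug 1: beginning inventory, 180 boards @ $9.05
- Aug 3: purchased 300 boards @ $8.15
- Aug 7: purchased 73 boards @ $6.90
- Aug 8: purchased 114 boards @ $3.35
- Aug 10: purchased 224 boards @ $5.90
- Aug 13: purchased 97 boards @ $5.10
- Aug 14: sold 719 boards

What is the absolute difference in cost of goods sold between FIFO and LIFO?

FIFO COGS: 180 @ $9.05 + 300 @ $8.15 + 73 @ $6.90 + 114 @ $3.35 + 52 @ $5.90 = $5,266.40
LIFO COGS: 97 @ $5.10 + 224 @ $5.90 + 114 @ $3.35 + 73 @ $6.90 + 211 @ $8.15 = $4,421.55
Difference = |$5,266.40 − $4,421.55| = $844.85

$844.85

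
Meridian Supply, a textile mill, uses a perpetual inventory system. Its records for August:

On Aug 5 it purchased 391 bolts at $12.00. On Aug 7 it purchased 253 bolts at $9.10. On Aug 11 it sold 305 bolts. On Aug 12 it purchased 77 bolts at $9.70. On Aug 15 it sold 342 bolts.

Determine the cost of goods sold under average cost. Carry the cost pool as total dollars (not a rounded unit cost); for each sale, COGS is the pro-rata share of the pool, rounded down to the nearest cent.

After Aug 5: 391 on hand, pool $4,692.00 (≈ $12.0000 each)
After Aug 7: 644 on hand, pool $6,994.30 (≈ $10.8607 each)
Aug 11, sell 305: 305/644 × $6,994.30 → $3,312.51
After Aug 12: 416 on hand, pool $4,428.69 (≈ $10.6459 each)
Aug 15, sell 342: 342/416 × $4,428.69 → $3,640.89
Total COGS = $3,312.51 + $3,640.89 = $6,953.40
Ending inventory (cost pool remaining) = $787.80
Check: goods available $7,741.20 = COGS $6,953.40 + ending $787.80

COGS = $6,953.40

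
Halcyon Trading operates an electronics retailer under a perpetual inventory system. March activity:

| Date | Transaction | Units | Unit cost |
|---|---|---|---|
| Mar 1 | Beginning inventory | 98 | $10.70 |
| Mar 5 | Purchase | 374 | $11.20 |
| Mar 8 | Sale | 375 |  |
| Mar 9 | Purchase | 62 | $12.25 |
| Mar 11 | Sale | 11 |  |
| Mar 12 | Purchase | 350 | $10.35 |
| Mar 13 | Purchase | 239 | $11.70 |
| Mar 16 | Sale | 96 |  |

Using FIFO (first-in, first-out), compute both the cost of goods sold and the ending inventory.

Mar 8, 375 sold [FIFO — oldest first]: 98 @ $10.70 + 277 @ $11.20 = $4,151.00
Mar 11, 11 sold [FIFO — oldest first]: 11 @ $11.20 = $123.20
Mar 16, 96 sold [FIFO — oldest first]: 86 @ $11.20 + 10 @ $12.25 = $1,085.70
Total COGS = $4,151.00 + $123.20 + $1,085.70 = $5,359.90
Ending inventory: 52 @ $12.25 + 350 @ $10.35 + 239 @ $11.70 = $7,055.80

COGS = $5,359.90; ending inventory = $7,055.80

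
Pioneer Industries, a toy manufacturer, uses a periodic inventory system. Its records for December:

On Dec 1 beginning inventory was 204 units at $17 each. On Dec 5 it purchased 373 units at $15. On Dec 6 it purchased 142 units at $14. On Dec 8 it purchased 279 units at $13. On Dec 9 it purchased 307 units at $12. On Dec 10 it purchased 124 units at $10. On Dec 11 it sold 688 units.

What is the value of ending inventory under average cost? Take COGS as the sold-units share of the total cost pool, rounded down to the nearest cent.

Dec 11, sell 688: 688/1429 × $19,602.00 → $9,437.49
Ending inventory (cost pool remaining) = $10,164.51
Check: goods available $19,602.00 = COGS $9,437.49 + ending $10,164.51

Ending inventory = $10,164.51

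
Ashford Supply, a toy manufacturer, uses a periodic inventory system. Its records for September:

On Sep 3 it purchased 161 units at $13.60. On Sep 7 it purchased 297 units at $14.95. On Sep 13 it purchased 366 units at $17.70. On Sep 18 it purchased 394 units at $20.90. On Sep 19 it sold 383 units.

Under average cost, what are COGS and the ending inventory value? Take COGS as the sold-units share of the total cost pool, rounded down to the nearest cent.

Sep 19, sell 383: 383/1218 × $21,342.55 → $6,711.16
Ending inventory (cost pool remaining) = $14,631.39
Check: goods available $21,342.55 = COGS $6,711.16 + ending $14,631.39

COGS = $6,711.16; ending inventory = $14,631.39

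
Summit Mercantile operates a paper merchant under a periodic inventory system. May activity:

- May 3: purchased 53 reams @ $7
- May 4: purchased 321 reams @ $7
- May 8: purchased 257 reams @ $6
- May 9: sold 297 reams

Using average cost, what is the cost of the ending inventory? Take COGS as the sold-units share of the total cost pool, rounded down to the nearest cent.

May 9, sell 297: 297/631 × $4,160.00 → $1,958.03
Ending inventory (cost pool remaining) = $2,201.97
Check: goods available $4,160.00 = COGS $1,958.03 + ending $2,201.97

Ending inventory = $2,201.97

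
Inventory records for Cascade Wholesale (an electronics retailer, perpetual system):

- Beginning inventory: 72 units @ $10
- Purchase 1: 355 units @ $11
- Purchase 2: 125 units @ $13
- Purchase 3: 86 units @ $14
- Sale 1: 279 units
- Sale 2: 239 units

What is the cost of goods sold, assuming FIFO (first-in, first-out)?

Sale 1 (279) [FIFO — oldest first]: 72 @ $10 + 207 @ $11 = $2,997
Sale 2 (239) [FIFO — oldest first]: 148 @ $11 + 91 @ $13 = $2,811
Total COGS = $2,997 + $2,811 = $5,808
Ending inventory: 34 @ $13 + 86 @ $14 = $1,646
Check: goods available $7,454 = COGS $5,808 + ending $1,646

COGS = $5,808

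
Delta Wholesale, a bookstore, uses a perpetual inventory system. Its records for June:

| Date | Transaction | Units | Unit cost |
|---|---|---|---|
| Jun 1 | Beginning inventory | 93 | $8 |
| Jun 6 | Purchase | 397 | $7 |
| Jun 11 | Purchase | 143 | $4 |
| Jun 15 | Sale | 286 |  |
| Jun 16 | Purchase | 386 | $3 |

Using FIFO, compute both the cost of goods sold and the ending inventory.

Jun 15, 286 sold [FIFO — oldest first]: 93 @ $8 + 193 @ $7 = $2,095
Ending inventory: 204 @ $7 + 143 @ $4 + 386 @ $3 = $3,158

COGS = $2,095; ending inventory = $3,158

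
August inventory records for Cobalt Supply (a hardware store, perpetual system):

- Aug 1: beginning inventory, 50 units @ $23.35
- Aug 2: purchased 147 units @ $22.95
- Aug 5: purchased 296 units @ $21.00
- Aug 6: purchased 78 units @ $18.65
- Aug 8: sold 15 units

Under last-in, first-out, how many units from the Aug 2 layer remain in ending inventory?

Aug 8, 15 sold [LIFO — newest first]: 15 @ $18.65 = $279.75
Ending inventory: 50 @ $23.35 + 147 @ $22.95 + 296 @ $21.00 + 63 @ $18.65 = $11,932.10

147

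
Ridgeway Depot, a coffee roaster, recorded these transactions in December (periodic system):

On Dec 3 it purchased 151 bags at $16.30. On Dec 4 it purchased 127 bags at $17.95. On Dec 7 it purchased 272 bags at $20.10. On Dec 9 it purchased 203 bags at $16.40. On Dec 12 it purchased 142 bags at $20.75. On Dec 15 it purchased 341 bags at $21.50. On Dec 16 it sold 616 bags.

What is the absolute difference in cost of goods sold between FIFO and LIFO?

FIFO COGS: 151 @ $16.30 + 127 @ $17.95 + 272 @ $20.10 + 66 @ $16.40 = $11,290.55
LIFO COGS: 341 @ $21.50 + 142 @ $20.75 + 133 @ $16.40 = $12,459.20
Difference = |$11,290.55 − $12,459.20| = $1,168.65

$1,168.65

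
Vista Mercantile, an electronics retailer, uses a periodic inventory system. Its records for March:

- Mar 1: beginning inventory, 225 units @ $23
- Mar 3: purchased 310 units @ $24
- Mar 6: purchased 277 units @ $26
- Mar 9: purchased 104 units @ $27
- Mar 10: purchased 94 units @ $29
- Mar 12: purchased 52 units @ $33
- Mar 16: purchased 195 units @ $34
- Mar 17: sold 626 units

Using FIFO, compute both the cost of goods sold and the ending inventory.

Mar 17, 626 sold [FIFO — oldest first]: 225 @ $23 + 310 @ $24 + 91 @ $26 = $14,981
Ending inventory: 186 @ $26 + 104 @ $27 + 94 @ $29 + 52 @ $33 + 195 @ $34 = $18,716
Check: goods available $33,697 = COGS $14,981 + ending $18,716

COGS = $14,981; ending inventory = $18,716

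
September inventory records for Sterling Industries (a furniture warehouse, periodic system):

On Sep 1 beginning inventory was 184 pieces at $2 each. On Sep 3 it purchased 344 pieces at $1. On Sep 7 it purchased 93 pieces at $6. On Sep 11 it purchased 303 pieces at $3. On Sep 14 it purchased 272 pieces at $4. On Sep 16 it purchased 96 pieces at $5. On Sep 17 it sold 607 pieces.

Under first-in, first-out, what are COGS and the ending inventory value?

Sep 17, 607 sold [FIFO — oldest first]: 184 @ $2 + 344 @ $1 + 79 @ $6 = $1,186
Ending inventory: 14 @ $6 + 303 @ $3 + 272 @ $4 + 96 @ $5 = $2,561
Check: goods available $3,747 = COGS $1,186 + ending $2,561

COGS = $1,186; ending inventory = $2,561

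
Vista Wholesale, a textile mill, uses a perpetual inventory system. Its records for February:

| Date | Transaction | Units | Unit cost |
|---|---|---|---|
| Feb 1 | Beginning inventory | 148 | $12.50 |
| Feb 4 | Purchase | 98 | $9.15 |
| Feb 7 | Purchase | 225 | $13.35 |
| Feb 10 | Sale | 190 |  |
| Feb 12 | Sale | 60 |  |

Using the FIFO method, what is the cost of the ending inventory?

Ending inventory = $2,950.35

Feb 10, 190 sold [FIFO — oldest first]: 148 @ $12.50 + 42 @ $9.15 = $2,234.30
Feb 12, 60 sold [FIFO — oldest first]: 56 @ $9.15 + 4 @ $13.35 = $565.80
Total COGS = $2,234.30 + $565.80 = $2,800.10
Ending inventory: 221 @ $13.35 = $2,950.35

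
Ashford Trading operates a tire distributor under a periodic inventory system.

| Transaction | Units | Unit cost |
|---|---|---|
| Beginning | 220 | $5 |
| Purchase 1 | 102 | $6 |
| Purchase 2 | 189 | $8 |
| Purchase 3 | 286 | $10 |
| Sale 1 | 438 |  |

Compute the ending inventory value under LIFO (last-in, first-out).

Sale 1 (438) [LIFO — newest first]: 286 @ $10 + 152 @ $8 = $4,076
Ending inventory: 220 @ $5 + 102 @ $6 + 37 @ $8 = $2,008
Check: goods available $6,084 = COGS $4,076 + ending $2,008

Ending inventory = $2,008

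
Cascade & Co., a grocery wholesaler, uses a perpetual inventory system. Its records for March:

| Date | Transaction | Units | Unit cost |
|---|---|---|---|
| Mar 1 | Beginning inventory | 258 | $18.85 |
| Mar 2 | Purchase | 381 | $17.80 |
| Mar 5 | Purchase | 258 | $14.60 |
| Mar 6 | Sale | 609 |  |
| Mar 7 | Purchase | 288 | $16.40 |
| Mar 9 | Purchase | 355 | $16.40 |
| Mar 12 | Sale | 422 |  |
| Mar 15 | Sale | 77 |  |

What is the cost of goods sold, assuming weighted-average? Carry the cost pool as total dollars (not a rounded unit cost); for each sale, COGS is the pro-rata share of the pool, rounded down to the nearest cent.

After Mar 1: 258 on hand, pool $4,863.30 (≈ $18.8500 each)
After Mar 2: 639 on hand, pool $11,645.10 (≈ $18.2239 each)
After Mar 5: 897 on hand, pool $15,411.90 (≈ $17.1816 each)
Mar 6, sell 609: 609/897 × $15,411.90 → $10,463.59
After Mar 7: 576 on hand, pool $9,671.51 (≈ $16.7908 each)
After Mar 9: 931 on hand, pool $15,493.51 (≈ $16.6418 each)
Mar 12, sell 422: 422/931 × $15,493.51 → $7,022.83
Mar 15, sell 77: 77/509 × $8,470.68 → $1,281.41
Total COGS = $10,463.59 + $7,022.83 + $1,281.41 = $18,767.83
Ending inventory (cost pool remaining) = $7,189.27
Check: goods available $25,957.10 = COGS $18,767.83 + ending $7,189.27

COGS = $18,767.83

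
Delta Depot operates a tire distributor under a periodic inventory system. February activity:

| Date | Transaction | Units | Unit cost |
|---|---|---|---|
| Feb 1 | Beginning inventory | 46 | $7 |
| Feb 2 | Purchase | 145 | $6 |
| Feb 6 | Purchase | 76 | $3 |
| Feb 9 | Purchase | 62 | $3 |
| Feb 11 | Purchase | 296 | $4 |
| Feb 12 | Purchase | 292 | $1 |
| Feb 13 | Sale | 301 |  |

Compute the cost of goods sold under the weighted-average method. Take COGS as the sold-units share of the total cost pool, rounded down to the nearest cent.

COGS = $1,011.64

Feb 13, sell 301: 301/917 × $3,082.00 → $1,011.64
Ending inventory (cost pool remaining) = $2,070.36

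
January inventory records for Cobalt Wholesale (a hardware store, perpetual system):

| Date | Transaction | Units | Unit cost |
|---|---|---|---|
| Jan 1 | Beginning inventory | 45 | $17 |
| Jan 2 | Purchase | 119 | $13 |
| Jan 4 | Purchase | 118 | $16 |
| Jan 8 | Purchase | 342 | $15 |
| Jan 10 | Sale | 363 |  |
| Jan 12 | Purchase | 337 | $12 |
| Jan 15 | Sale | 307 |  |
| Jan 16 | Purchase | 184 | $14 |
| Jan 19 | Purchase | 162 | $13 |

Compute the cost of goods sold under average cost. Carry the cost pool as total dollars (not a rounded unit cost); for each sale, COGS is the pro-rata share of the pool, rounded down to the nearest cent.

COGS = $9,507.07

After Jan 1: 45 on hand, pool $765.00 (≈ $17.0000 each)
After Jan 2: 164 on hand, pool $2,312.00 (≈ $14.0976 each)
After Jan 4: 282 on hand, pool $4,200.00 (≈ $14.8936 each)
After Jan 8: 624 on hand, pool $9,330.00 (≈ $14.9519 each)
Jan 10, sell 363: 363/624 × $9,330.00 → $5,427.54
After Jan 12: 598 on hand, pool $7,946.46 (≈ $13.2884 each)
Jan 15, sell 307: 307/598 × $7,946.46 → $4,079.53
After Jan 16: 475 on hand, pool $6,442.93 (≈ $13.5641 each)
After Jan 19: 637 on hand, pool $8,548.93 (≈ $13.4206 each)
Total COGS = $5,427.54 + $4,079.53 = $9,507.07
Ending inventory (cost pool remaining) = $8,548.93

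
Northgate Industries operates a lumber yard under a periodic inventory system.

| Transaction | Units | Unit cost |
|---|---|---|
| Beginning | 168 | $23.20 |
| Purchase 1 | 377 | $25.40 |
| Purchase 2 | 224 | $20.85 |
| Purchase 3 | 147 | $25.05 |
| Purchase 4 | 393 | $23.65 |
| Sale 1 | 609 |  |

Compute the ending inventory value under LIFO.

Ending inventory = $16,705.15

Sale 1 (609) [LIFO — newest first]: 393 @ $23.65 + 147 @ $25.05 + 69 @ $20.85 = $14,415.45
Ending inventory: 168 @ $23.20 + 377 @ $25.40 + 155 @ $20.85 = $16,705.15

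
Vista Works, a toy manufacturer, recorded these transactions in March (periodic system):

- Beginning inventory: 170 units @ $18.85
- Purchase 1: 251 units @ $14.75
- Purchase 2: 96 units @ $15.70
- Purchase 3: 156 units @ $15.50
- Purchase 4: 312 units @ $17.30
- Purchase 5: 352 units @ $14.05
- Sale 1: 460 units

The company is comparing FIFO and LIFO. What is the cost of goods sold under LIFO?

COGS = $6,814.00

FIFO COGS: 170 @ $18.85 + 251 @ $14.75 + 39 @ $15.70 = $7,519.05
LIFO COGS: 352 @ $14.05 + 108 @ $17.30 = $6,814.00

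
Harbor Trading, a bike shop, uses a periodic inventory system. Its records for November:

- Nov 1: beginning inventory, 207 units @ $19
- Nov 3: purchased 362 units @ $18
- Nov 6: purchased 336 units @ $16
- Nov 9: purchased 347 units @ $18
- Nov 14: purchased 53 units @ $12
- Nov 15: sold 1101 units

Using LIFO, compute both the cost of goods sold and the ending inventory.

Nov 15, 1101 sold [LIFO — newest first]: 53 @ $12 + 347 @ $18 + 336 @ $16 + 362 @ $18 + 3 @ $19 = $18,831
Ending inventory: 204 @ $19 = $3,876

COGS = $18,831; ending inventory = $3,876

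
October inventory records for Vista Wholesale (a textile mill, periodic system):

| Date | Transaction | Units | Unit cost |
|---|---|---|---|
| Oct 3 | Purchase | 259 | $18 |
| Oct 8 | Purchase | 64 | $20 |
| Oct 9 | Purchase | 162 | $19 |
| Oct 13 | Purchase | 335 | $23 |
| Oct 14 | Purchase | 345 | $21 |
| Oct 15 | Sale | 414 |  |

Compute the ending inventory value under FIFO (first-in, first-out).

Ending inventory = $16,299

Oct 15, 414 sold [FIFO — oldest first]: 259 @ $18 + 64 @ $20 + 91 @ $19 = $7,671
Ending inventory: 71 @ $19 + 335 @ $23 + 345 @ $21 = $16,299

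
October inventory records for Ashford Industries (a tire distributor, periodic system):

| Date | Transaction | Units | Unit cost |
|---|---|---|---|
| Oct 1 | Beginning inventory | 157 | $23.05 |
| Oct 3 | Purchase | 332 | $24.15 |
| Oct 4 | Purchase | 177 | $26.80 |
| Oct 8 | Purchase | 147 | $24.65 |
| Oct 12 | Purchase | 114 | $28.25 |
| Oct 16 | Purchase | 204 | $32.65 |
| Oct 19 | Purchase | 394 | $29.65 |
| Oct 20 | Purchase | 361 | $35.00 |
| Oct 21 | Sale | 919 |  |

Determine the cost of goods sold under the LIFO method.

Oct 21, 919 sold [LIFO — newest first]: 361 @ $35.00 + 394 @ $29.65 + 164 @ $32.65 = $29,671.70
Ending inventory: 157 @ $23.05 + 332 @ $24.15 + 177 @ $26.80 + 147 @ $24.65 + 114 @ $28.25 + 40 @ $32.65 = $24,530.30

COGS = $29,671.70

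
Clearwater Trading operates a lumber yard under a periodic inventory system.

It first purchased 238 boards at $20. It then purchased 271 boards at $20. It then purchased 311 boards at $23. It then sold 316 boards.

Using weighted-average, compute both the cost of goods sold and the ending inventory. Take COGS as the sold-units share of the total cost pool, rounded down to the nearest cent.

COGS = $6,679.54; ending inventory = $10,653.46

Sale 1, sell 316: 316/820 × $17,333.00 → $6,679.54
Ending inventory (cost pool remaining) = $10,653.46
Check: goods available $17,333.00 = COGS $6,679.54 + ending $10,653.46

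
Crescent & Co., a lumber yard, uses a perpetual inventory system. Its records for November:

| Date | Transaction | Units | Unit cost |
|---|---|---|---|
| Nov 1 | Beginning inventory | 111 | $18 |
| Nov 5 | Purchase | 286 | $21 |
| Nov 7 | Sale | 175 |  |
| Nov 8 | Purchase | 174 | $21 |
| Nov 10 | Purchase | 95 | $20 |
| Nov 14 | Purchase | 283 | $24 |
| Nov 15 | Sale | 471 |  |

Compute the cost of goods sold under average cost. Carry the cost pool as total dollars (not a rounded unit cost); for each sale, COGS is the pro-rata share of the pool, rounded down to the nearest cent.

After Nov 1: 111 on hand, pool $1,998.00 (≈ $18.0000 each)
After Nov 5: 397 on hand, pool $8,004.00 (≈ $20.1612 each)
Nov 7, sell 175: 175/397 × $8,004.00 → $3,528.21
After Nov 8: 396 on hand, pool $8,129.79 (≈ $20.5298 each)
After Nov 10: 491 on hand, pool $10,029.79 (≈ $20.4273 each)
After Nov 14: 774 on hand, pool $16,821.79 (≈ $21.7336 each)
Nov 15, sell 471: 471/774 × $16,821.79 → $10,236.51
Total COGS = $3,528.21 + $10,236.51 = $13,764.72
Ending inventory (cost pool remaining) = $6,585.28

COGS = $13,764.72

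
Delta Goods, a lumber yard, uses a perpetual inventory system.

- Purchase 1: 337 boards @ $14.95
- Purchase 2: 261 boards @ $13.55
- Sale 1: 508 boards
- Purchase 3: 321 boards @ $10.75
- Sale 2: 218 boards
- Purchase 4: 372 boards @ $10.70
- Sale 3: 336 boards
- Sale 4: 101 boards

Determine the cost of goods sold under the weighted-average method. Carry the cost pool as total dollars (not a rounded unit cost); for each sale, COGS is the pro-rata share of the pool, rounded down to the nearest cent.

COGS = $14,599.69

After Purchase 1: 337 on hand, pool $5,038.15 (≈ $14.9500 each)
After Purchase 2: 598 on hand, pool $8,574.70 (≈ $14.3390 each)
Sale 1, sell 508: 508/598 × $8,574.70 → $7,284.19
After Purchase 3: 411 on hand, pool $4,741.26 (≈ $11.5359 each)
Sale 2, sell 218: 218/411 × $4,741.26 → $2,514.82
After Purchase 4: 565 on hand, pool $6,206.84 (≈ $10.9856 each)
Sale 3, sell 336: 336/565 × $6,206.84 → $3,691.14
Sale 4, sell 101: 101/229 × $2,515.70 → $1,109.54
Total COGS = $7,284.19 + $2,514.82 + $3,691.14 + $1,109.54 = $14,599.69
Ending inventory (cost pool remaining) = $1,406.16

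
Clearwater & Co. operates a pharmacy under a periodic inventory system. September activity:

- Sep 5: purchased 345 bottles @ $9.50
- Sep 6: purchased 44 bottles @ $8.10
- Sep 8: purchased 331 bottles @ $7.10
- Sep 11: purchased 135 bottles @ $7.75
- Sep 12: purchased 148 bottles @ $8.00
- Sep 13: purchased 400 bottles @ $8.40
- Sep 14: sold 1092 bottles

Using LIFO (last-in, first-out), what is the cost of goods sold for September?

Sep 14, 1092 sold [LIFO — newest first]: 400 @ $8.40 + 148 @ $8.00 + 135 @ $7.75 + 331 @ $7.10 + 44 @ $8.10 + 34 @ $9.50 = $8,619.75
Ending inventory: 311 @ $9.50 = $2,954.50

COGS = $8,619.75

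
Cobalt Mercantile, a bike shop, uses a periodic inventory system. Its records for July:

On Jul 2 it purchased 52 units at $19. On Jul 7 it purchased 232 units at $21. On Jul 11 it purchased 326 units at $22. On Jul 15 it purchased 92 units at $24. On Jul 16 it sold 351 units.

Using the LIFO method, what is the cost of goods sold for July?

COGS = $7,906

Jul 16, 351 sold [LIFO — newest first]: 92 @ $24 + 259 @ $22 = $7,906
Ending inventory: 52 @ $19 + 232 @ $21 + 67 @ $22 = $7,334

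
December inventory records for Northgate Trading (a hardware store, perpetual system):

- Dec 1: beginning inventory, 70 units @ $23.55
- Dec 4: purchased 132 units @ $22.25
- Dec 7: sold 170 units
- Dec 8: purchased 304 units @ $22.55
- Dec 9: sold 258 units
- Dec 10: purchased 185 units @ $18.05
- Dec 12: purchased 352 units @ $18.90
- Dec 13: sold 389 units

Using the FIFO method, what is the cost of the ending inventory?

Dec 7, 170 sold [FIFO — oldest first]: 70 @ $23.55 + 100 @ $22.25 = $3,873.50
Dec 9, 258 sold [FIFO — oldest first]: 32 @ $22.25 + 226 @ $22.55 = $5,808.30
Dec 13, 389 sold [FIFO — oldest first]: 78 @ $22.55 + 185 @ $18.05 + 126 @ $18.90 = $7,479.55
Total COGS = $3,873.50 + $5,808.30 + $7,479.55 = $17,161.35
Ending inventory: 226 @ $18.90 = $4,271.40

Ending inventory = $4,271.40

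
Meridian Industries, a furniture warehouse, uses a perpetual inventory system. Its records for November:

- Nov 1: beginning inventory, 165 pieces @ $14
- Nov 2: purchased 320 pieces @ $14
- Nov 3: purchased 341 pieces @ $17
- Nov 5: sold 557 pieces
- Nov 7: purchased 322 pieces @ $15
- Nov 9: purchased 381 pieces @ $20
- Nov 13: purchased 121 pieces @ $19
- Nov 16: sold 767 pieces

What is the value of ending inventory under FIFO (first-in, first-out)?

Nov 5, 557 sold [FIFO — oldest first]: 165 @ $14 + 320 @ $14 + 72 @ $17 = $8,014
Nov 16, 767 sold [FIFO — oldest first]: 269 @ $17 + 322 @ $15 + 176 @ $20 = $12,923
Total COGS = $8,014 + $12,923 = $20,937
Ending inventory: 205 @ $20 + 121 @ $19 = $6,399
Check: goods available $27,336 = COGS $20,937 + ending $6,399

Ending inventory = $6,399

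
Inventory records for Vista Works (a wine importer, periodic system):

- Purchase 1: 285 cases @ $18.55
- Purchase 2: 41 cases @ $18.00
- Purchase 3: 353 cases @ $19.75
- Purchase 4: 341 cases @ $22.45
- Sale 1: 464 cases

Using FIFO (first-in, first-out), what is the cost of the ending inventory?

Ending inventory = $11,901.70

Sale 1 (464) [FIFO — oldest first]: 285 @ $18.55 + 41 @ $18.00 + 138 @ $19.75 = $8,750.25
Ending inventory: 215 @ $19.75 + 341 @ $22.45 = $11,901.70
Check: goods available $20,651.95 = COGS $8,750.25 + ending $11,901.70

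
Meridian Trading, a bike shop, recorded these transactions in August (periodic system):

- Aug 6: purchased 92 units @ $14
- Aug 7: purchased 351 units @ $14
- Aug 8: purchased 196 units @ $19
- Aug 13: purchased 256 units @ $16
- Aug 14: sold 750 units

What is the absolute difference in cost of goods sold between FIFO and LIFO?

FIFO COGS: 92 @ $14 + 351 @ $14 + 196 @ $19 + 111 @ $16 = $11,702
LIFO COGS: 256 @ $16 + 196 @ $19 + 298 @ $14 = $11,992
Difference = |$11,702 − $11,992| = $290

$290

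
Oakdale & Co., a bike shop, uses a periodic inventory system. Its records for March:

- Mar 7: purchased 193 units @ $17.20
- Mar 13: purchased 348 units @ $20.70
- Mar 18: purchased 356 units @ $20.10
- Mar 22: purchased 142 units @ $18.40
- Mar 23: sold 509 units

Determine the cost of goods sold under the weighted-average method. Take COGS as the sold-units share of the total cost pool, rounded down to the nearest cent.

Mar 23, sell 509: 509/1039 × $20,291.60 → $9,940.73
Ending inventory (cost pool remaining) = $10,350.87
Check: goods available $20,291.60 = COGS $9,940.73 + ending $10,350.87

COGS = $9,940.73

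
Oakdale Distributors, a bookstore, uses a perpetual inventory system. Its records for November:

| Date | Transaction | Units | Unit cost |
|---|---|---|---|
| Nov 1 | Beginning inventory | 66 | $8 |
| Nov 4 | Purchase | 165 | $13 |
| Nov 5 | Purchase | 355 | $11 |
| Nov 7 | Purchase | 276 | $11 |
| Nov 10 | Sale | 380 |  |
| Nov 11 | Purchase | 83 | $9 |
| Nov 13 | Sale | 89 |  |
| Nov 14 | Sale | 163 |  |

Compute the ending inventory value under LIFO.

Nov 10, 380 sold [LIFO — newest first]: 276 @ $11 + 104 @ $11 = $4,180
Nov 13, 89 sold [LIFO — newest first]: 83 @ $9 + 6 @ $11 = $813
Nov 14, 163 sold [LIFO — newest first]: 163 @ $11 = $1,793
Total COGS = $4,180 + $813 + $1,793 = $6,786
Ending inventory: 66 @ $8 + 165 @ $13 + 82 @ $11 = $3,575

Ending inventory = $3,575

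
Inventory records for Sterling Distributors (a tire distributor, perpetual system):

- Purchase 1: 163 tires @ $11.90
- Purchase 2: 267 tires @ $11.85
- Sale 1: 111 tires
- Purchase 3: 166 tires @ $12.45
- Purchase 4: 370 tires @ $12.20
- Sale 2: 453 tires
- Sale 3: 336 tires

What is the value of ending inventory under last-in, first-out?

Ending inventory = $785.40

Sale 1 (111) [LIFO — newest first]: 111 @ $11.85 = $1,315.35
Sale 2 (453) [LIFO — newest first]: 370 @ $12.20 + 83 @ $12.45 = $5,547.35
Sale 3 (336) [LIFO — newest first]: 83 @ $12.45 + 156 @ $11.85 + 97 @ $11.90 = $4,036.25
Total COGS = $1,315.35 + $5,547.35 + $4,036.25 = $10,898.95
Ending inventory: 66 @ $11.90 = $785.40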